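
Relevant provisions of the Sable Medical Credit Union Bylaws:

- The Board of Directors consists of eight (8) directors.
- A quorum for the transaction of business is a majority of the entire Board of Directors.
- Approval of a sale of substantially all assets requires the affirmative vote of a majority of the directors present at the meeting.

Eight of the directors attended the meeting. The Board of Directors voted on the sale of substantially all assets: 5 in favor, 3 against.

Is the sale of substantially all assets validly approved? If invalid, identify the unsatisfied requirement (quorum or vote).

Quorum: 8 present; quorum is 5. Satisfied.
Vote: the sale of substantially all assets requires a majority of the directors present (8). A majority of 8 is 5, so 5 affirmative votes are needed; 5 voted in favor. Satisfied.

Valid — all requirements satisfied.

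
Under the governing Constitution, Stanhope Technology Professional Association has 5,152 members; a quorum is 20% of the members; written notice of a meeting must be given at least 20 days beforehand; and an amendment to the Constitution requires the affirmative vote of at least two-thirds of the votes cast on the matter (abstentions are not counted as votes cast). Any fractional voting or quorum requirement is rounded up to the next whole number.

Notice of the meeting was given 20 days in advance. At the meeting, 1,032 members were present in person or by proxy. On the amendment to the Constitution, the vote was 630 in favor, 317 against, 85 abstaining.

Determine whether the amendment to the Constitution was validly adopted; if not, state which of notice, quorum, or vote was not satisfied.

Invalid — vote requirement not satisfied.

Notice: 20 days given; 20 required. Satisfied.
Quorum: 20% of 5,152 = 1,030.40, rounded up to 1,031; 1,032 present. Satisfied.
Vote: requires two-thirds of the votes cast (1,032 − 85 abstaining = 947); 2/3 of 947 = 631.33, rounded up to 632, so 632 needed; 630 in favor. Not satisfied.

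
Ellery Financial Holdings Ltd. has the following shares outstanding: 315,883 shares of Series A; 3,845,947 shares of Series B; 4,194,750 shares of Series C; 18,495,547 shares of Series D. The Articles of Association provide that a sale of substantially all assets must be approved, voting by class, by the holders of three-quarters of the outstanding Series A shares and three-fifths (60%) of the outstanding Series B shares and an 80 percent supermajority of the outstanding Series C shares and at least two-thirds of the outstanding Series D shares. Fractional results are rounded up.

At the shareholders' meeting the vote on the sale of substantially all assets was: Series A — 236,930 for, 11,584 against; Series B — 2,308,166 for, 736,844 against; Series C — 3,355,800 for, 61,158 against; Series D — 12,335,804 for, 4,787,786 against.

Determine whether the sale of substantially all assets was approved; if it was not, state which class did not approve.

Series A: 3/4 of 315883 = 236912.25, rounded up to 236913; 236,913 required, 236,930 in favor — approved.
Series B: 3/5 of 3845947 = 2307568.20, rounded up to 2307569; 2,307,569 required, 2,308,166 in favor — approved.
Series C: 4/5 of 4194750 = 3355800; 3,355,800 required, 3,355,800 in favor — approved.
Series D: 2/3 of 18495547 = 12330364.67, rounded up to 12330365; 12,330,365 required, 12,335,804 in favor — approved.

Approved — every class gave the required vote.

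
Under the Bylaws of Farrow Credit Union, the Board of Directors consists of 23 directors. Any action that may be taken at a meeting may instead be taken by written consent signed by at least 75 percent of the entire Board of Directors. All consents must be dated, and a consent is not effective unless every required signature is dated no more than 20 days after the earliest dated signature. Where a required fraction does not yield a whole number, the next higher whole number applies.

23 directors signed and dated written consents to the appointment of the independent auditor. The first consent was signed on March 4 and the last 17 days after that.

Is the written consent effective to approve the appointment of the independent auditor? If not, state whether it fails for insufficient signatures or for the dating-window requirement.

Effective — both the signature and dating-window requirements are satisfied.

Signatures required: at least 75 percent of 23 — 3/4 of 23 = 17.25, rounded up to 18, so 18 needed; 23 signed. Sufficient.
Dating window: the latest signature is 17 days after the earliest; the limit is 20 days. Within the window.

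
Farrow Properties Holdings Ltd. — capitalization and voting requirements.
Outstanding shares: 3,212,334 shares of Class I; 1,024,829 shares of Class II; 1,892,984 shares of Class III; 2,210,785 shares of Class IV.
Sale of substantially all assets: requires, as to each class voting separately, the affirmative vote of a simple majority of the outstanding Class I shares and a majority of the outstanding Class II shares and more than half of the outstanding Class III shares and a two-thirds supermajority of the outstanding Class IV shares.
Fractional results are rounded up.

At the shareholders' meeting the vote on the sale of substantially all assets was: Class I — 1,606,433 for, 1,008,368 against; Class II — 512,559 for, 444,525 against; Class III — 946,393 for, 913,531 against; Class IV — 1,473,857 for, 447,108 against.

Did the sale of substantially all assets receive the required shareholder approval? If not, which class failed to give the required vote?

Not approved — the Class III shares did not give the required vote.

Class I: a majority of 3212334 is 1606168; 1,606,168 required, 1,606,433 in favor — approved.
Class II: a majority of 1024829 is 512415; 512,415 required, 512,559 in favor — approved.
Class III: a majority of 1892984 is 946493; 946,493 required, 946,393 in favor — not approved.
Class IV: 2/3 of 2210785 = 1473856.67, rounded up to 1473857; 1,473,857 required, 1,473,857 in favor — approved.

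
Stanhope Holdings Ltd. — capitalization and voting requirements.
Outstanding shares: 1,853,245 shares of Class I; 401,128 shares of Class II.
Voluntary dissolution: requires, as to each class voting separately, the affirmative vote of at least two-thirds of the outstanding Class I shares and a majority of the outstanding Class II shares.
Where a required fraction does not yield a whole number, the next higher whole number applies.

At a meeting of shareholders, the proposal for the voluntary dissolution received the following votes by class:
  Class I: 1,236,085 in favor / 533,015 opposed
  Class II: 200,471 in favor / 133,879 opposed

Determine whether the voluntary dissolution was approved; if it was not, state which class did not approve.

Class I: 2/3 of 1853245 = 1235496.67, rounded up to 1235497; 1,235,497 required, 1,236,085 in favor — approved.
Class II: a majority of 401128 is 200565; 200,565 required, 200,471 in favor — not approved.

Not approved — the Class II shares did not give the required vote.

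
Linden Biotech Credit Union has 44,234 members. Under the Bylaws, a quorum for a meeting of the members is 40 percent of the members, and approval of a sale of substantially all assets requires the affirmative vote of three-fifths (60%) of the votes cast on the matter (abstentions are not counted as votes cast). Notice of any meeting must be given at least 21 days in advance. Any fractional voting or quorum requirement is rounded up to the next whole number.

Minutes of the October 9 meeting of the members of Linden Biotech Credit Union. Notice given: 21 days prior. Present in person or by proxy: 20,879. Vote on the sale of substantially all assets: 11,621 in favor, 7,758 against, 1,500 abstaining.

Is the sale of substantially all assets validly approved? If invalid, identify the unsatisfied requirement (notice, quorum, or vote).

Invalid — vote requirement not satisfied.

Notice: 21 days given; 21 required. Satisfied.
Quorum: 40% of 44,234 = 17,693.60, rounded up to 17,694; 20,879 present. Satisfied.
Vote: requires three-fifths of the votes cast (20,879 − 1,500 abstaining = 19,379); 3/5 of 19379 = 11627.40, rounded up to 11628, so 11,628 needed; 11,621 in favor. Not satisfied.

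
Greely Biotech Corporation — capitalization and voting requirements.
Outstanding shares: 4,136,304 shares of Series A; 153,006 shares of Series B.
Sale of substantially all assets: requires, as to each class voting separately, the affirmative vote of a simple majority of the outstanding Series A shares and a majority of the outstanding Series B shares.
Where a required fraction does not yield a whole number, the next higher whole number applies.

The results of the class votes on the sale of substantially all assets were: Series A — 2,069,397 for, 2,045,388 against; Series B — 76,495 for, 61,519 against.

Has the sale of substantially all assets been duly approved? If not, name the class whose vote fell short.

Not approved — the Series B shares did not give the required vote.

Series A: a majority of 4136304 is 2068153; 2,068,153 required, 2,069,397 in favor — approved.
Series B: a majority of 153006 is 76504; 76,504 required, 76,495 in favor — not approved.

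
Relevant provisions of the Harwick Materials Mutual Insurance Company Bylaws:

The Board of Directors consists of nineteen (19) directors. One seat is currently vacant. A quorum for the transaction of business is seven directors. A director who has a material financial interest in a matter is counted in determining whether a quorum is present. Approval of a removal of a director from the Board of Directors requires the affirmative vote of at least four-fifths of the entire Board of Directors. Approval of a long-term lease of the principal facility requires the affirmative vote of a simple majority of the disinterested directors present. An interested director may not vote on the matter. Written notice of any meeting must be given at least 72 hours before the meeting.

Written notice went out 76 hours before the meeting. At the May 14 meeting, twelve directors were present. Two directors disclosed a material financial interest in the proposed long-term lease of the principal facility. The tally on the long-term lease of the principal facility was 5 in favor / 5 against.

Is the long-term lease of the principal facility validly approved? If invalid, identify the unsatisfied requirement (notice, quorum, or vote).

Notice: 76 hours given; 72 required (76 ≥ 72). Satisfied.
Quorum: 12 present (interested directors count toward quorum); quorum is 7. Satisfied.
Vote: the long-term lease of the principal facility requires a majority of the disinterested directors present (12 − 2 = 10). A majority of 10 is 6, so 6 affirmative votes are needed; 5 voted in favor. Not satisfied.

Invalid — vote requirement not satisfied.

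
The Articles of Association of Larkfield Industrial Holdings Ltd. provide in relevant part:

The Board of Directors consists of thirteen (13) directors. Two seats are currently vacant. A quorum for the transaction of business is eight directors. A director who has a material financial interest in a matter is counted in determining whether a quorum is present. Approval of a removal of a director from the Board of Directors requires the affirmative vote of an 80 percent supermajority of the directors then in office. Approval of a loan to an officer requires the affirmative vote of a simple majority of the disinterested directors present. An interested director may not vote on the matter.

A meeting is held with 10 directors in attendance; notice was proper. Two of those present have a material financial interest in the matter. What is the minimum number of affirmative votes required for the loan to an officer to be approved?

The loan to an officer requires a majority of the disinterested directors present (10 − 2 = 8).
A majority of 8 is 5.

5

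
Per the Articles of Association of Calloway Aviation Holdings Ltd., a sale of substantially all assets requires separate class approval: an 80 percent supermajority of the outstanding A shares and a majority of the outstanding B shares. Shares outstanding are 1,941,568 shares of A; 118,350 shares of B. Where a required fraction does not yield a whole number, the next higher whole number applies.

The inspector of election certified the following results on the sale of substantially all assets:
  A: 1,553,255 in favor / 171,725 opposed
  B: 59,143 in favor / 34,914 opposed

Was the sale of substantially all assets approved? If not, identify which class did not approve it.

Not approved — the B shares did not give the required vote.

A: 4/5 of 1941568 = 1553254.40, rounded up to 1553255; 1,553,255 required, 1,553,255 in favor — approved.
B: a majority of 118350 is 59176; 59,176 required, 59,143 in favor — not approved.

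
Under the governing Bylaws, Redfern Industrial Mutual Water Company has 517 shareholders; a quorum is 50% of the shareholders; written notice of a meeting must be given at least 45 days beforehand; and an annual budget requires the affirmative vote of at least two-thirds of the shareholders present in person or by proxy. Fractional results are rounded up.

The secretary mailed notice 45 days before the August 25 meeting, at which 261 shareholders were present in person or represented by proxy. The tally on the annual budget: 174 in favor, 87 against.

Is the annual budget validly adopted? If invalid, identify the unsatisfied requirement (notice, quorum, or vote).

Notice: 45 days given; 45 required. Satisfied.
Quorum: 50% of 517 = 258.50, rounded up to 259; 261 present. Satisfied.
Vote: requires two-thirds of those present (261); 2/3 of 261 = 174, so 174 needed; 174 in favor. Satisfied.

Valid — all requirements satisfied.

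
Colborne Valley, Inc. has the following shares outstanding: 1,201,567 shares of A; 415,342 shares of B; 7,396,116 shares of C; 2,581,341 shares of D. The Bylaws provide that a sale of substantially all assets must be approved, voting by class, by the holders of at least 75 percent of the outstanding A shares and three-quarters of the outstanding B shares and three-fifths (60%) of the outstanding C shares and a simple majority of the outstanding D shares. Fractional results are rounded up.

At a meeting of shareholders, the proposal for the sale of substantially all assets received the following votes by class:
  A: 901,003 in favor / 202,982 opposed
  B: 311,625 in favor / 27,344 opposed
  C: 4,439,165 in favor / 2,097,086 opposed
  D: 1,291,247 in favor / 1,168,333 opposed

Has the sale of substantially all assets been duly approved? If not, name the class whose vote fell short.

A: 3/4 of 1201567 = 901175.25, rounded up to 901176; 901,176 required, 901,003 in favor — not approved.
B: 3/4 of 415342 = 311506.50, rounded up to 311507; 311,507 required, 311,625 in favor — approved.
C: 3/5 of 7396116 = 4437669.60, rounded up to 4437670; 4,437,670 required, 4,439,165 in favor — approved.
D: a majority of 2581341 is 1290671; 1,290,671 required, 1,291,247 in favor — approved.

Not approved — the A shares did not give the required vote.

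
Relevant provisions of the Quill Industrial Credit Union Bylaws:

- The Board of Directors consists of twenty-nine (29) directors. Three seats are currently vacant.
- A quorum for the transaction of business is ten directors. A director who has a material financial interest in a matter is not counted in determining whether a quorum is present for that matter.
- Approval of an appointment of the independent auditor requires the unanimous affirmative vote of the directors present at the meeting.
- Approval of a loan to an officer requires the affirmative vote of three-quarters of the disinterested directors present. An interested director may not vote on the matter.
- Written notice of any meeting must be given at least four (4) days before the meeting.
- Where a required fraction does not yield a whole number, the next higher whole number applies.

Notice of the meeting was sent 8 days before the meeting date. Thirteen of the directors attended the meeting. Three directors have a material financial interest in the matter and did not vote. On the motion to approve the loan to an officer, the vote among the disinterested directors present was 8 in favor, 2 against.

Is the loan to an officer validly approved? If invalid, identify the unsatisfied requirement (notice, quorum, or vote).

Valid — all requirements satisfied.

Notice: 8 days given; 4 required (8 ≥ 4). Satisfied.
Quorum: 13 present, but the 3 interested directors do not count, leaving 10. Quorum is 10. Satisfied.
Vote: the loan to an officer requires three-fourths of the disinterested directors present (13 − 3 = 10). 3/4 of 10 = 7.50, rounded up to 8, so 8 affirmative votes are needed; 8 voted in favor. Satisfied.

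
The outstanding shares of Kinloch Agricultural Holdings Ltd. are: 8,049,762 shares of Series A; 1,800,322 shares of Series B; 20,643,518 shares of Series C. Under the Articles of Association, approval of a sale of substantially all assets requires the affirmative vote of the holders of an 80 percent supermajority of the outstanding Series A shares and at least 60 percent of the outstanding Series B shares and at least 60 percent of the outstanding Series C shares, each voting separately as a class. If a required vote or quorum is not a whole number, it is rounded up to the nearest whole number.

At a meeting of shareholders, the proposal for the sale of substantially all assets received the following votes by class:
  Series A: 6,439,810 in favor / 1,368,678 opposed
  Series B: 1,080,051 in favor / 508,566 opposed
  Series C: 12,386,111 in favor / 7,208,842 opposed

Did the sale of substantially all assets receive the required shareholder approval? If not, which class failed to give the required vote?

Series A: 4/5 of 8049762 = 6439809.60, rounded up to 6439810; 6,439,810 required, 6,439,810 in favor — approved.
Series B: 3/5 of 1800322 = 1080193.20, rounded up to 1080194; 1,080,194 required, 1,080,051 in favor — not approved.
Series C: 3/5 of 20643518 = 12386110.80, rounded up to 12386111; 12,386,111 required, 12,386,111 in favor — approved.

Not approved — the Series B shares did not give the required vote.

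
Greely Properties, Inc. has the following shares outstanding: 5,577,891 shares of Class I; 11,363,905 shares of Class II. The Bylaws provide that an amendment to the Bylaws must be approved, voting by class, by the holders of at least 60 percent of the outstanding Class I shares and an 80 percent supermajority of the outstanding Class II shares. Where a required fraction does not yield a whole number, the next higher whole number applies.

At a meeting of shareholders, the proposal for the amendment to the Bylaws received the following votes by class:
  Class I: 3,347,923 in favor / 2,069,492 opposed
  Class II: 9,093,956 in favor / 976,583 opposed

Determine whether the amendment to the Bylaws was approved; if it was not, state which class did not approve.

Class I: 3/5 of 5577891 = 3346734.60, rounded up to 3346735; 3,346,735 required, 3,347,923 in favor — approved.
Class II: 4/5 of 11363905 = 9091124; 9,091,124 required, 9,093,956 in favor — approved.

Approved — every class gave the required vote.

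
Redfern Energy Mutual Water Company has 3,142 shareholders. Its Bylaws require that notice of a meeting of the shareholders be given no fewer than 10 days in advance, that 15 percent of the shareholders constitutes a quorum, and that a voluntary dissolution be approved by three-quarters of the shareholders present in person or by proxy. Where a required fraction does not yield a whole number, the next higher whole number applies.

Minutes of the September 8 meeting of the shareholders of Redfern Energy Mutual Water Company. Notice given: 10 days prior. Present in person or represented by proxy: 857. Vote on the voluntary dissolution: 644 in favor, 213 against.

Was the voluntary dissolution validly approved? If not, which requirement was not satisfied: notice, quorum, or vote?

Notice: 10 days given; 10 required. Satisfied.
Quorum: 15% of 3,142 = 471.30, rounded up to 472; 857 present. Satisfied.
Vote: requires three-fourths of those present (857); 3/4 of 857 = 642.75, rounded up to 643, so 643 needed; 644 in favor. Satisfied.

Valid — all requirements satisfied.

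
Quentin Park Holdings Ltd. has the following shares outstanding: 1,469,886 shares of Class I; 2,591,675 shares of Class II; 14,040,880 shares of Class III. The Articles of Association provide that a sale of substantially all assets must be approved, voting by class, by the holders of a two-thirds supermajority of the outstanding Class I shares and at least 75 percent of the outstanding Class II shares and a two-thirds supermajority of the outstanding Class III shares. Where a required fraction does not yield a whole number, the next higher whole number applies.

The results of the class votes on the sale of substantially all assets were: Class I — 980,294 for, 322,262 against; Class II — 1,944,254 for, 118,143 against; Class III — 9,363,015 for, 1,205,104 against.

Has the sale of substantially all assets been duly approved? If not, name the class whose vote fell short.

Class I: 2/3 of 1469886 = 979924; 979,924 required, 980,294 in favor — approved.
Class II: 3/4 of 2591675 = 1943756.25, rounded up to 1943757; 1,943,757 required, 1,944,254 in favor — approved.
Class III: 2/3 of 14040880 = 9360586.67, rounded up to 9360587; 9,360,587 required, 9,363,015 in favor — approved.

Approved — every class gave the required vote.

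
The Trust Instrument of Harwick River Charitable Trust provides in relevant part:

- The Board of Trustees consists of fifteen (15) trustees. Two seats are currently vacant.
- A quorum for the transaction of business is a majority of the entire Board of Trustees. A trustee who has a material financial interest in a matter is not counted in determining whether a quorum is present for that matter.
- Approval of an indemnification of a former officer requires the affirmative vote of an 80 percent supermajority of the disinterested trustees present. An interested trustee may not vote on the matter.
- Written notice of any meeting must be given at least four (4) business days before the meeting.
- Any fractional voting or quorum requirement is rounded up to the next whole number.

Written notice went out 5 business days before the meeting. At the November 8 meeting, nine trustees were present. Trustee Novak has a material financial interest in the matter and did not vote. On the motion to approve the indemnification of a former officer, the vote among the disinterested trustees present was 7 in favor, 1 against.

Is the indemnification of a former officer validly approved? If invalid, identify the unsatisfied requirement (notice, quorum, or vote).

Valid — all requirements satisfied.

Notice: 5 business days given; 4 required (5 ≥ 4). Satisfied.
Quorum: 9 present, but the 1 interested trustee does not count, leaving 8. Quorum is 8. Satisfied.
Vote: the indemnification of a former officer requires four-fifths of the disinterested trustees present (9 − 1 = 8). 4/5 of 8 = 6.40, rounded up to 7, so 7 affirmative votes are needed; 7 voted in favor. Satisfied.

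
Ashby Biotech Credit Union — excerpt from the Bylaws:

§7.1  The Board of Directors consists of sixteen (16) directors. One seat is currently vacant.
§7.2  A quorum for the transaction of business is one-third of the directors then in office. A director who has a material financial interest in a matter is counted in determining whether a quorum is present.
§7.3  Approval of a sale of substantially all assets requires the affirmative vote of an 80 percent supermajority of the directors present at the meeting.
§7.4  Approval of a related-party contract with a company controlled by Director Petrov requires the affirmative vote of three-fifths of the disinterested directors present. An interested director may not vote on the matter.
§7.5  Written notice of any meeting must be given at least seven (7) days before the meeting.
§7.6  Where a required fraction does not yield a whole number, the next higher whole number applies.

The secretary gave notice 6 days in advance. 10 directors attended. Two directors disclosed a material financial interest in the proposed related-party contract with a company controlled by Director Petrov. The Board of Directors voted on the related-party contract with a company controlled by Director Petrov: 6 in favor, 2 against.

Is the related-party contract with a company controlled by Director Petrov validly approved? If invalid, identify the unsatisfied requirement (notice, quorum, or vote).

Notice: 6 days given; 7 required (6 < 7). Not satisfied.
Quorum: 10 present (interested directors count toward quorum); quorum is 5. Satisfied.
Vote: the related-party contract with a company controlled by Director Petrov requires three-fifths of the disinterested directors present (10 − 2 = 8). 3/5 of 8 = 4.80, rounded up to 5, so 5 affirmative votes are needed; 6 voted in favor. Satisfied.

Invalid — notice requirement not satisfied.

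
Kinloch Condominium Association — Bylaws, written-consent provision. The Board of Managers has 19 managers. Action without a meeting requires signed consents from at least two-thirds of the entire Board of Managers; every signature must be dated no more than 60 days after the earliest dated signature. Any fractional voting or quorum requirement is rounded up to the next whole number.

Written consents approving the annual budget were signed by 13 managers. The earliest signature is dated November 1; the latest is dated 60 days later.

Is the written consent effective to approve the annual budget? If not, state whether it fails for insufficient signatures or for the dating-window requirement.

Signatures required: at least two-thirds of 19 — 2/3 of 19 = 12.67, rounded up to 13, so 13 needed; 13 signed. Sufficient.
Dating window: the latest signature is 60 days after the earliest; the limit is 60 days. Within the window.

Effective — both the signature and dating-window requirements are satisfied.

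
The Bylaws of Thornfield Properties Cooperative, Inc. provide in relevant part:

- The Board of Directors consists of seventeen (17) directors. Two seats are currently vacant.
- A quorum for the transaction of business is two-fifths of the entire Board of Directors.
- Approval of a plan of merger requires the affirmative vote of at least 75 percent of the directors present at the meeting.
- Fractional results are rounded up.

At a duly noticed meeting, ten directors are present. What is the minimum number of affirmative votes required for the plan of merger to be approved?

The plan of merger requires three-fourths of the directors present (10).
3/4 of 10 = 7.50, rounded up to 8.

8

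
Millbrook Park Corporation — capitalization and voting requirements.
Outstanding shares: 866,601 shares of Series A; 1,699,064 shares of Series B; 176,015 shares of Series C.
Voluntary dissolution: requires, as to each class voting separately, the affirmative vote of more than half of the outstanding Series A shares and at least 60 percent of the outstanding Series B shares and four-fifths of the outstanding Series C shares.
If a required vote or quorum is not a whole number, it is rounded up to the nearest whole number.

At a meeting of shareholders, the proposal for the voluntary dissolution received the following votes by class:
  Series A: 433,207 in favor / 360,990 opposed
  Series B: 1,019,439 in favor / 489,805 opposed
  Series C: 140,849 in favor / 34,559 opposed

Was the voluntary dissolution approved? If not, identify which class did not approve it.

Series A: a majority of 866601 is 433301; 433,301 required, 433,207 in favor — not approved.
Series B: 3/5 of 1699064 = 1019438.40, rounded up to 1019439; 1,019,439 required, 1,019,439 in favor — approved.
Series C: 4/5 of 176015 = 140812; 140,812 required, 140,849 in favor — approved.

Not approved — the Series A shares did not give the required vote.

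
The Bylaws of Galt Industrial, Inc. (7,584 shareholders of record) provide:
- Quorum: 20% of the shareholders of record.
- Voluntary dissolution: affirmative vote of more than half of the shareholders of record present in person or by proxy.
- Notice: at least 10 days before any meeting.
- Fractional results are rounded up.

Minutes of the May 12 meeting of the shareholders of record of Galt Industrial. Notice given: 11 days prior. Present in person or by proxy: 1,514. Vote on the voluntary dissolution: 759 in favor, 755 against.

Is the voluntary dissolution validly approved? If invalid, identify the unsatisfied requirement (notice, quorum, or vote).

Notice: 11 days given; 10 required. Satisfied.
Quorum: 20% of 7,584 = 1,516.80, rounded up to 1,517; 1,514 present. Not satisfied.
Vote: requires a majority of those present (1,514); a majority of 1514 is 758, so 758 needed; 759 in favor. Satisfied.

Invalid — quorum requirement not satisfied.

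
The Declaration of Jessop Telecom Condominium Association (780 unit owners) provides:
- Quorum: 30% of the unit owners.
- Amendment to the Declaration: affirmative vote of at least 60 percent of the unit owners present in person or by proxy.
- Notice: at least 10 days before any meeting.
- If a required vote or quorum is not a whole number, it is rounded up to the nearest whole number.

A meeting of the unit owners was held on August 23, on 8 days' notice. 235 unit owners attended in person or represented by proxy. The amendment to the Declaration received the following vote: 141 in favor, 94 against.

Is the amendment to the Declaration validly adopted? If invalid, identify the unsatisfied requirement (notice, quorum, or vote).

Invalid — notice requirement not satisfied.

Notice: 8 days given; 10 required. Not satisfied.
Quorum: 30% of 780 = 234; 235 present. Satisfied.
Vote: requires three-fifths of those present (235); 3/5 of 235 = 141, so 141 needed; 141 in favor. Satisfied.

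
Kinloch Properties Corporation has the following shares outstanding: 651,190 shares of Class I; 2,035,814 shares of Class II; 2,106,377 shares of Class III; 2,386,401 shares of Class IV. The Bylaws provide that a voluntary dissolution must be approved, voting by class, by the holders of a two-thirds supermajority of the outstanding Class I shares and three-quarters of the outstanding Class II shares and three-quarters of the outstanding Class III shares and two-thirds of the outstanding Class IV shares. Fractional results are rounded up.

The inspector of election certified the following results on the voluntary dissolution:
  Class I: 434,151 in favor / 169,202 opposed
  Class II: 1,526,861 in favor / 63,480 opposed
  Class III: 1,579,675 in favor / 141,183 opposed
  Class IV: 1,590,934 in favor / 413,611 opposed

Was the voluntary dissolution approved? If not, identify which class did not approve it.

Not approved — the Class III shares did not give the required vote.

Class I: 2/3 of 651190 = 434126.67, rounded up to 434127; 434,127 required, 434,151 in favor — approved.
Class II: 3/4 of 2035814 = 1526860.50, rounded up to 1526861; 1,526,861 required, 1,526,861 in favor — approved.
Class III: 3/4 of 2106377 = 1579782.75, rounded up to 1579783; 1,579,783 required, 1,579,675 in favor — not approved.
Class IV: 2/3 of 2386401 = 1590934; 1,590,934 required, 1,590,934 in favor — approved.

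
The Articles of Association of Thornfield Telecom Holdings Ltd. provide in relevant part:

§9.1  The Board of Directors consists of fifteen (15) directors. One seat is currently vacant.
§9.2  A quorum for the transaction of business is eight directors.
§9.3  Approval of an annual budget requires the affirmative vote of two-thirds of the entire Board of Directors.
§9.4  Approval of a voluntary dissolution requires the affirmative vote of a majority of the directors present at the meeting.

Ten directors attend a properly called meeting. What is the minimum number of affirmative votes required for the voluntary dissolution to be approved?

6

The voluntary dissolution requires a majority of the directors present (10).
A majority of 10 is 6.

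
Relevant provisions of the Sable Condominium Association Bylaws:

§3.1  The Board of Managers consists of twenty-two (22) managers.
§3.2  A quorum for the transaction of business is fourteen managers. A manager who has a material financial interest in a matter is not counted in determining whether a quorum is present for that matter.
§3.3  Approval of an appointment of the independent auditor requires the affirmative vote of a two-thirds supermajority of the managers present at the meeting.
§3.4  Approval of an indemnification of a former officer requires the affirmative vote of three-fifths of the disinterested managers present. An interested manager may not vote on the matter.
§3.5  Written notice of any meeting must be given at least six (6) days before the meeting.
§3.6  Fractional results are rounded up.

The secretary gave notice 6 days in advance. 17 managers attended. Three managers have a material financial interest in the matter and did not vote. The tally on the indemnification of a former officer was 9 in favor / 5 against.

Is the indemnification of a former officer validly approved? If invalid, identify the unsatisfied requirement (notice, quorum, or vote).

Valid — all requirements satisfied.

Notice: 6 days given; 6 required (6 ≥ 6). Satisfied.
Quorum: 17 present, but the 3 interested managers do not count, leaving 14. Quorum is 14. Satisfied.
Vote: the indemnification of a former officer requires three-fifths of the disinterested managers present (17 − 3 = 14). 3/5 of 14 = 8.40, rounded up to 9, so 9 affirmative votes are needed; 9 voted in favor. Satisfied.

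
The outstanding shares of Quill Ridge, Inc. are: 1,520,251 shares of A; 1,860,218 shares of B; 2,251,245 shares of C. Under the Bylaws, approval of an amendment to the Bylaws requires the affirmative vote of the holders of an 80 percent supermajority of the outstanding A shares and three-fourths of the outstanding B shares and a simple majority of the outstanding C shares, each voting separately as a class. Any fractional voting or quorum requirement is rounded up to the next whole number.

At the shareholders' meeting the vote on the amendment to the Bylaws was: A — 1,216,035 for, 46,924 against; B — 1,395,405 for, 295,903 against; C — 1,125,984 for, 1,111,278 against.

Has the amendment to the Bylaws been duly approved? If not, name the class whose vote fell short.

A: 4/5 of 1520251 = 1216200.80, rounded up to 1216201; 1,216,201 required, 1,216,035 in favor — not approved.
B: 3/4 of 1860218 = 1395163.50, rounded up to 1395164; 1,395,164 required, 1,395,405 in favor — approved.
C: a majority of 2251245 is 1125623; 1,125,623 required, 1,125,984 in favor — approved.

Not approved — the A shares did not give the required vote.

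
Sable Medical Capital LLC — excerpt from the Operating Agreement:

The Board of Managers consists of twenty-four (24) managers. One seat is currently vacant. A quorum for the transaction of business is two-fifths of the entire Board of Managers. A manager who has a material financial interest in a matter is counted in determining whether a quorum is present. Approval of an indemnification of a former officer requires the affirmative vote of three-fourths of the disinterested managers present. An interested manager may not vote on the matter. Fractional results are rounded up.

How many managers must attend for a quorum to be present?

10

2/5 of 24 = 9.60, rounded up to 10.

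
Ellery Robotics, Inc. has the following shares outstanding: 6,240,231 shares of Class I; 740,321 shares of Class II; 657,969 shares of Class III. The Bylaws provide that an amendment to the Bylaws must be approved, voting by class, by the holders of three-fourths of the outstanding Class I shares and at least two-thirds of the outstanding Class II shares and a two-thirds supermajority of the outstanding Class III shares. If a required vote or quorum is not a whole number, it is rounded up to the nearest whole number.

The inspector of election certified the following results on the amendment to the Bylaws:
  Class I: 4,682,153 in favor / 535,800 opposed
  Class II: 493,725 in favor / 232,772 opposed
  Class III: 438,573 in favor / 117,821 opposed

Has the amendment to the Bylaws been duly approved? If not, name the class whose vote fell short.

Not approved — the Class III shares did not give the required vote.

Class I: 3/4 of 6240231 = 4680173.25, rounded up to 4680174; 4,680,174 required, 4,682,153 in favor — approved.
Class II: 2/3 of 740321 = 493547.33, rounded up to 493548; 493,548 required, 493,725 in favor — approved.
Class III: 2/3 of 657969 = 438646; 438,646 required, 438,573 in favor — not approved.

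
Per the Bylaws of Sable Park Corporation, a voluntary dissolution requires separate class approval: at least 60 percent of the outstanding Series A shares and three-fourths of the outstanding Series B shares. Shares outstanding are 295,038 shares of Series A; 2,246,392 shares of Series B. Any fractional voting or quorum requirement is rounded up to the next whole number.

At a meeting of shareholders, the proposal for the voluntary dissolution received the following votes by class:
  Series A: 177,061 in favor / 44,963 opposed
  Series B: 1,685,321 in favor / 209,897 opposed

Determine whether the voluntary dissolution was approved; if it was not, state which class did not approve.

Approved — every class gave the required vote.

Series A: 3/5 of 295038 = 177022.80, rounded up to 177023; 177,023 required, 177,061 in favor — approved.
Series B: 3/4 of 2246392 = 1684794; 1,684,794 required, 1,685,321 in favor — approved.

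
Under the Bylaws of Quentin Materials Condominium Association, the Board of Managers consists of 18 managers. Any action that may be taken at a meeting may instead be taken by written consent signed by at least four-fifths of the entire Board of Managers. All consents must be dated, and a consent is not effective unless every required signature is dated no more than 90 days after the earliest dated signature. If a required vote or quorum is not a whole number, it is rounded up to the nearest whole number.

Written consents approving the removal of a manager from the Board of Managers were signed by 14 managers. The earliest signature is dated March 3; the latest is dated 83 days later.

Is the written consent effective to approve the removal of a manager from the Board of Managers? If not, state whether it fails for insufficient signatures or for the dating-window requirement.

Signatures required: at least four-fifths of 18 — 4/5 of 18 = 14.40, rounded up to 15, so 15 needed; 14 signed. Insufficient.
Dating window: the latest signature is 83 days after the earliest; the limit is 90 days. Within the window.

Not effective — insufficient signatures.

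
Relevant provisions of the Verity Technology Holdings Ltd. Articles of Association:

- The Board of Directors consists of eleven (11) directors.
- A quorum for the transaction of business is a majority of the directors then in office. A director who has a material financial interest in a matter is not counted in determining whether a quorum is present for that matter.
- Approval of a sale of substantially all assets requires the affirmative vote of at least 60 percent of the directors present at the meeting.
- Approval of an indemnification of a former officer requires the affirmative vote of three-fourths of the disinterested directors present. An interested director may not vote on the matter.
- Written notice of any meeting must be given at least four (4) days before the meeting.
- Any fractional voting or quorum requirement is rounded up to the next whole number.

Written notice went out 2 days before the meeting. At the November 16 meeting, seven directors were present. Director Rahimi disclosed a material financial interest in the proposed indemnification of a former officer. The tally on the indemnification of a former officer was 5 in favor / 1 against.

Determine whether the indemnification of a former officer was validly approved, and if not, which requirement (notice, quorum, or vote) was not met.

Invalid — notice requirement not satisfied.

Notice: 2 days given; 4 required (2 < 4). Not satisfied.
Quorum: 7 present, but the 1 interested director does not count, leaving 6. Quorum is 6. Satisfied.
Vote: the indemnification of a former officer requires three-fourths of the disinterested directors present (7 − 1 = 6). 3/4 of 6 = 4.50, rounded up to 5, so 5 affirmative votes are needed; 5 voted in favor. Satisfied.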